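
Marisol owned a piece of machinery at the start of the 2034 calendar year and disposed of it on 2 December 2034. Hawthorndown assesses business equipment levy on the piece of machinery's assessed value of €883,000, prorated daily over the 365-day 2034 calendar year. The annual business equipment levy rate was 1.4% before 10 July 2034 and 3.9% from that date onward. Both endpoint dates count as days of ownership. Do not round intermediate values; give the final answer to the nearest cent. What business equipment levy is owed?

1 January – 9 July 2034: 190 days at 1.4% → €883,000 × 1.4% × 190/365 = €6,435.0137
10 July – 2 December 2034: 146 days at 3.9% → €883,000 × 3.9% × 146/365 = €13,774.8000
Total = €20,209.8137

€20,209.81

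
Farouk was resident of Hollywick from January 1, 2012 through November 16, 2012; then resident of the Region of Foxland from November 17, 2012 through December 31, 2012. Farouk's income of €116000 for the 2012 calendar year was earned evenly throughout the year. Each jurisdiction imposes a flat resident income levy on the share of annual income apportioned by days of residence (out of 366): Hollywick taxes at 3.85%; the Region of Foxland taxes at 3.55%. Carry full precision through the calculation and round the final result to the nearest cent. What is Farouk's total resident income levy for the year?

Hollywick, January 1 – November 16, 2012: 321 days → €116000 × 3.85% × 321/366 = €3916.9016
The Region of Foxland, November 17 – December 31, 2012: 45 days → €116000 × 3.55% × 45/366 = €506.3115
Total = €4423.2131

€4423.21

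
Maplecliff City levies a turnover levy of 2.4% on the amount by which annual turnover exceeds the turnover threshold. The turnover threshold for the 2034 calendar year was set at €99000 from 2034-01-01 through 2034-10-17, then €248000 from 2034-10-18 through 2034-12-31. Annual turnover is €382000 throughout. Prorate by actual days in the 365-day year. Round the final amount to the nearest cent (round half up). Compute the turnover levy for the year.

€6057.21

2034-01-01 to 2034-10-17: 290 days, exemption €99000 → (€382000 − €99000) × 2.4% × 290/365 = €5396.3836
2034-10-18 to 2034-12-31: 75 days, exemption €248000 → (€382000 − €248000) × 2.4% × 75/365 = €660.8219
Total = €6057.2055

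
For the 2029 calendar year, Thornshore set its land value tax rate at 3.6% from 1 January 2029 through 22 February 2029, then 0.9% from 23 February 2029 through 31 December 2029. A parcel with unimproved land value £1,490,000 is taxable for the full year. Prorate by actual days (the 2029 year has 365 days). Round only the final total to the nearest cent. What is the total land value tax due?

£19,251.62

1 January – 22 February 2029: 53 days at 3.6% → £1,490,000 × 3.6% × 53/365 = £7,788.8219
23 February – 31 December 2029: 312 days at 0.9% → £1,490,000 × 0.9% × 312/365 = £11,462.7945
Total = £19,251.6164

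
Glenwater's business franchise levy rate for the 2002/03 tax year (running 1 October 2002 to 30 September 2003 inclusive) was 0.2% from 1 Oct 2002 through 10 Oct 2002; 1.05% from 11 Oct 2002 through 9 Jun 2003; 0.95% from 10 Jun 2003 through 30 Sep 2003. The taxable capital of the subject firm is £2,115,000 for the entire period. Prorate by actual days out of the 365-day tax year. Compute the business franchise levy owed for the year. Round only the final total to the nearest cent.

1 Oct – 10 Oct 2002: 10 days at 0.2% → £2,115,000 × 0.2% × 10/365 = £115.8904
11 Oct 2002 – 9 Jun 2003: 242 days at 1.05% → £2,115,000 × 1.05% × 242/365 = £14,723.8767
10 Jun – 30 Sep 2003: 113 days at 0.95% → £2,115,000 × 0.95% × 113/365 = £6,220.4178
Total = £21,060.1849

£21,060.18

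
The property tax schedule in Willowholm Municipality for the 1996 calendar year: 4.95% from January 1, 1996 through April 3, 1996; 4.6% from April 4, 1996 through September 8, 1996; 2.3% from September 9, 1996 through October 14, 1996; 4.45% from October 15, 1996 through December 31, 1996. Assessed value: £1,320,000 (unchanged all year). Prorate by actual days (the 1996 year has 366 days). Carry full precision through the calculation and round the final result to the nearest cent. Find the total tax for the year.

£58,498.36

January 1 – April 3, 1996: 94 days at 4.95% → £1,320,000 × 4.95% × 94/366 = £16,781.3115
April 4 – September 8, 1996: 158 days at 4.6% → £1,320,000 × 4.6% × 158/366 = £26,212.4590
September 9 – October 14, 1996: 36 days at 2.3% → £1,320,000 × 2.3% × 36/366 = £2,986.2295
October 15 – December 31, 1996: 78 days at 4.45% → £1,320,000 × 4.45% × 78/366 = £12,518.3607
Total = £58,498.3607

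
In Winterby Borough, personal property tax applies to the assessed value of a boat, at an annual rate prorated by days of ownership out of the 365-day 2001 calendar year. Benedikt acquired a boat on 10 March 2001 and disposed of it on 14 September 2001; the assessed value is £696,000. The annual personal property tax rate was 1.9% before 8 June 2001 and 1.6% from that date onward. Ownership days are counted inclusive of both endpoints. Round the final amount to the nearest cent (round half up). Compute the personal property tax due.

10 March – 7 June 2001: 90 days at 1.9% → £696,000 × 1.9% × 90/365 = £3,260.7123
8 June – 14 September 2001: 99 days at 1.6% → £696,000 × 1.6% × 99/365 = £3,020.4493
Total = £6,281.1616

£6,281.16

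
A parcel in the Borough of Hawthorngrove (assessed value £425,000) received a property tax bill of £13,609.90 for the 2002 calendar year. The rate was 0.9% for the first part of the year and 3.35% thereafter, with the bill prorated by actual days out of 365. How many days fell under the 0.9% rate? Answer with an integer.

Let d = days at the first rate; then 365 − d days at the second rate.
£425,000 × [0.9%·d + 3.35%·(365−d)] / 365 = £13,609.90
Solving gives d = 22, so the new rate took effect on 23 Jan 2002.

22 days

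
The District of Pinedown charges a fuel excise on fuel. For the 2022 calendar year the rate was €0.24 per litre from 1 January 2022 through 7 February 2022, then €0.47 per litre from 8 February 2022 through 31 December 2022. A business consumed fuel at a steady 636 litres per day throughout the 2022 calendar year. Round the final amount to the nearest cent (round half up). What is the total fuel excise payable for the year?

1 January – 7 February 2022: 38 days × 636 litres/day = 24,168 litres at €0.24/litre → €5800.32
8 February – 31 December 2022: 327 days × 636 litres/day = 207,972 litres at €0.47/litre → €97746.84

€103547.16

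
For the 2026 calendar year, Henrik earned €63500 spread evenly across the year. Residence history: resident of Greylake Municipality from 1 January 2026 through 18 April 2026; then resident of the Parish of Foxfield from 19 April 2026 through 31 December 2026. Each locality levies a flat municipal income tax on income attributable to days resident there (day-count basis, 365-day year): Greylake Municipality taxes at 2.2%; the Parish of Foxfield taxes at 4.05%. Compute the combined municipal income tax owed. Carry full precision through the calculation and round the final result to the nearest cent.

Greylake Municipality, 1 January – 18 April 2026: 108 days → €63500 × 2.2% × 108/365 = €413.3589
The Parish of Foxfield, 19 April – 31 December 2026: 257 days → €63500 × 4.05% × 257/365 = €1810.7938
Total = €2224.1527

€2224.15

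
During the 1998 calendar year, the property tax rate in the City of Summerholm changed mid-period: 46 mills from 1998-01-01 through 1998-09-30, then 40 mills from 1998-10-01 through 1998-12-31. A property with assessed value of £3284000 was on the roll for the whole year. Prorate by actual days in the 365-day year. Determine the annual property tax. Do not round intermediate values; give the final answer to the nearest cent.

£146097.51

1998-01-01 to 1998-09-30: 273 days at 46 mills → £3284000 × 4.6% × 273/365 = £112987.5945
1998-10-01 to 1998-12-31: 92 days at 40 mills → £3284000 × 4% × 92/365 = £33109.9178
Total = £146097.5123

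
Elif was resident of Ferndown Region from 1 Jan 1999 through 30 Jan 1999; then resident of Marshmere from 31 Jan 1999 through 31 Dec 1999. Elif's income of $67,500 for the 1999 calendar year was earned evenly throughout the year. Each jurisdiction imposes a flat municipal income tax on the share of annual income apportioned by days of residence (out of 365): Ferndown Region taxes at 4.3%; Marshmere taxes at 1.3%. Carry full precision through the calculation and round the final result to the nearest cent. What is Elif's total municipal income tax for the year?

Ferndown Region, 1 Jan – 30 Jan 1999: 30 days → $67,500 × 4.3% × 30/365 = $238.5616
Marshmere, 31 Jan – 31 Dec 1999: 335 days → $67,500 × 1.3% × 335/365 = $805.3767
Total = $1,043.9384

$1,043.94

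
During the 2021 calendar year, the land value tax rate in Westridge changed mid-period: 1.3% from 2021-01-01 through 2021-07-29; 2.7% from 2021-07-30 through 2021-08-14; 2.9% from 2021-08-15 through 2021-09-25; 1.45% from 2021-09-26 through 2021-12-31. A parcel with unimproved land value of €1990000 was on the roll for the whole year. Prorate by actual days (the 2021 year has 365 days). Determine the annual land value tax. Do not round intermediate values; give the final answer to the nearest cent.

2021-01-01 to 2021-07-29: 210 days at 1.3% → €1990000 × 1.3% × 210/365 = €14884.1096
2021-07-30 to 2021-08-14: 16 days at 2.7% → €1990000 × 2.7% × 16/365 = €2355.2877
2021-08-15 to 2021-09-25: 42 days at 2.9% → €1990000 × 2.9% × 42/365 = €6640.6027
2021-09-26 to 2021-12-31: 97 days at 1.45% → €1990000 × 1.45% × 97/365 = €7668.3151
Total = €31548.3151

€31548.32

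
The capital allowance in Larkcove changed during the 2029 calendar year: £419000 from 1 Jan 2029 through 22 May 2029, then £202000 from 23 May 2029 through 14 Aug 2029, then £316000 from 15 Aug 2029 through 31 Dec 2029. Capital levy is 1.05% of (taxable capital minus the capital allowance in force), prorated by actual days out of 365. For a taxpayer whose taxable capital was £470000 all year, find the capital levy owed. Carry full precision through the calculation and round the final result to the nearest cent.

1 Jan – 22 May 2029: 142 days, exemption £419000 → (£470000 − £419000) × 1.05% × 142/365 = £208.3315
23 May – 14 Aug 2029: 84 days, exemption £202000 → (£470000 − £202000) × 1.05% × 84/365 = £647.6055
15 Aug – 31 Dec 2029: 139 days, exemption £316000 → (£470000 − £316000) × 1.05% × 139/365 = £615.7890
Total = £1471.7260

£1471.73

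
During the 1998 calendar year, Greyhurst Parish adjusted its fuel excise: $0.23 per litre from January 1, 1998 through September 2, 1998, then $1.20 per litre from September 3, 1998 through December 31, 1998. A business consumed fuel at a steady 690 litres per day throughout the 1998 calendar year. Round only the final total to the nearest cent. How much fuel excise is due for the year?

$138241.50

January 1 – September 2, 1998: 245 days × 690 litres/day = 169,050 litres at $0.23/litre → $38881.50
September 3 – December 31, 1998: 120 days × 690 litres/day = 82,800 litres at $1.20/litre → $99360.00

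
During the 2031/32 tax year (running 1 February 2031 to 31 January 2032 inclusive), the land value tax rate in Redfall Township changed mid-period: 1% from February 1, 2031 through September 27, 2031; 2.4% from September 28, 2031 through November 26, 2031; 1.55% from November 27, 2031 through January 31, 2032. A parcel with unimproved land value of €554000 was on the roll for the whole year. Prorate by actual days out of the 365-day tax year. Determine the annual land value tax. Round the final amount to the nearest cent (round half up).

€7365.92

February 1 – September 27, 2031: 239 days at 1% → €554000 × 1% × 239/365 = €3627.5616
September 28 – November 26, 2031: 60 days at 2.4% → €554000 × 2.4% × 60/365 = €2185.6438
November 27, 2031 – January 31, 2032: 66 days at 1.55% → €554000 × 1.55% × 66/365 = €1552.7178
Total = €7365.9233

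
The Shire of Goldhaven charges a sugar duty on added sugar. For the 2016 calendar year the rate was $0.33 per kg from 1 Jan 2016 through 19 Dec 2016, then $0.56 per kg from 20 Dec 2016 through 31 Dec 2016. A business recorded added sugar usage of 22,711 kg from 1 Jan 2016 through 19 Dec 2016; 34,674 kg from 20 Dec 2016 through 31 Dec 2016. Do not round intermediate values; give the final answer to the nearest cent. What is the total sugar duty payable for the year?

1 Jan – 19 Dec 2016: 22,711 kg at $0.33/kg → $7494.63
20 Dec – 31 Dec 2016: 34,674 kg at $0.56/kg → $19417.44

$26912.07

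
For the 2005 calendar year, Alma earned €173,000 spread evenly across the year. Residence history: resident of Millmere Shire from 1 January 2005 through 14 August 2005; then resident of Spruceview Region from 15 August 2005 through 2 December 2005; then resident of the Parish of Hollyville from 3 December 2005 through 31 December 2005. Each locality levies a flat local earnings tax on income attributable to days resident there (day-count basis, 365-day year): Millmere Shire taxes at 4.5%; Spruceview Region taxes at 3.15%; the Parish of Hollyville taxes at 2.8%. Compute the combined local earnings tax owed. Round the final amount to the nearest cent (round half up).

Millmere Shire, 1 January – 14 August 2005: 226 days → €173,000 × 4.5% × 226/365 = €4,820.3014
Spruceview Region, 15 August – 2 December 2005: 110 days → €173,000 × 3.15% × 110/365 = €1,642.3151
The Parish of Hollyville, 3 December – 31 December 2005: 29 days → €173,000 × 2.8% × 29/365 = €384.8658
Total = €6,847.4822

€6,847.48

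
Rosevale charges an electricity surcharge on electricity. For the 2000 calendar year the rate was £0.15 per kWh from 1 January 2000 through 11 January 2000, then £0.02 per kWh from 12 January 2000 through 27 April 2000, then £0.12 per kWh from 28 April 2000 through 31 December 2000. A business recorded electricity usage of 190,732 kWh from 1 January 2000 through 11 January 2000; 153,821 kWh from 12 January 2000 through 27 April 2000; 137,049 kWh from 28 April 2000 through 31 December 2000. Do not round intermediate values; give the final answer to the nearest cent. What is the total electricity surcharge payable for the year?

£48132.10

1 January – 11 January 2000: 190,732 kWh at £0.15/kWh → £28609.80
12 January – 27 April 2000: 153,821 kWh at £0.02/kWh → £3076.42
28 April – 31 December 2000: 137,049 kWh at £0.12/kWh → £16445.88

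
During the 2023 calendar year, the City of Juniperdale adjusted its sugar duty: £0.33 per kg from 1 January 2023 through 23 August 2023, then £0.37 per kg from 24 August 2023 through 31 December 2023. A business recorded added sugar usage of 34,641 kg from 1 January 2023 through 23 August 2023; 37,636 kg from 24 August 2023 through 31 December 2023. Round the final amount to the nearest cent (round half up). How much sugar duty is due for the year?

1 January – 23 August 2023: 34,641 kg at £0.33/kg → £11,431.53
24 August – 31 December 2023: 37,636 kg at £0.37/kg → £13,925.32

£25,356.85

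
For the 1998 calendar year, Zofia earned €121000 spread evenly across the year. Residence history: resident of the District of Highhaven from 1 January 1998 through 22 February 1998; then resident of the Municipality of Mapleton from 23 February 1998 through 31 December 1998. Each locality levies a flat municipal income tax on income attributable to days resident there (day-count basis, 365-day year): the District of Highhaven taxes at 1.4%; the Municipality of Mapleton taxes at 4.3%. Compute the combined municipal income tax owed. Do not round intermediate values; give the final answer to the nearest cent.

€4693.47

The District of Highhaven, 1 January – 22 February 1998: 53 days → €121000 × 1.4% × 53/365 = €245.9781
The Municipality of Mapleton, 23 February – 31 December 1998: 312 days → €121000 × 4.3% × 312/365 = €4447.4959
Total = €4693.4740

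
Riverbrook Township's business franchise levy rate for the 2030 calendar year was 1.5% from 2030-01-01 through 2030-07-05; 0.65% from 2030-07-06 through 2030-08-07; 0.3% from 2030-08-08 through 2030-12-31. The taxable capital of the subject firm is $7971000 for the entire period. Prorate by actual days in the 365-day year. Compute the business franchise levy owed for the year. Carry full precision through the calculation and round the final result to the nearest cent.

$75178.54

2030-01-01 to 2030-07-05: 186 days at 1.5% → $7971000 × 1.5% × 186/365 = $60929.0137
2030-07-06 to 2030-08-07: 33 days at 0.65% → $7971000 × 0.65% × 33/365 = $4684.3274
2030-08-08 to 2030-12-31: 146 days at 0.3% → $7971000 × 0.3% × 146/365 = $9565.2000
Total = $75178.5411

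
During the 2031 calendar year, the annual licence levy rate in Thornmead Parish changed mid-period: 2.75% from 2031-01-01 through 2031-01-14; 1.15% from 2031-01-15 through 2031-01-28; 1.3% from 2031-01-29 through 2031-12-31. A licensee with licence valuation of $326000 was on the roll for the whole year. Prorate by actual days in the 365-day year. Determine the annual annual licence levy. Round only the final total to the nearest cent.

$4400.55

2031-01-01 to 2031-01-14: 14 days at 2.75% → $326000 × 2.75% × 14/365 = $343.8630
2031-01-15 to 2031-01-28: 14 days at 1.15% → $326000 × 1.15% × 14/365 = $143.7973
2031-01-29 to 2031-12-31: 337 days at 1.3% → $326000 × 1.3% × 337/365 = $3912.8932
Total = $4400.5534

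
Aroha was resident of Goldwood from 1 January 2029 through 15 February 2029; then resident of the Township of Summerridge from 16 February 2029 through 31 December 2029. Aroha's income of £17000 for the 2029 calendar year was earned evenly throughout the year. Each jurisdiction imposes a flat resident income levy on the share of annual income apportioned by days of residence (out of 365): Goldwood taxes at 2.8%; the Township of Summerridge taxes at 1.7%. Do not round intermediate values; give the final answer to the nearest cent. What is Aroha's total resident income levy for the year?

£312.57

Goldwood, 1 January – 15 February 2029: 46 days → £17000 × 2.8% × 46/365 = £59.9890
The Township of Summerridge, 16 February – 31 December 2029: 319 days → £17000 × 1.7% × 319/365 = £252.5781
Total = £312.5671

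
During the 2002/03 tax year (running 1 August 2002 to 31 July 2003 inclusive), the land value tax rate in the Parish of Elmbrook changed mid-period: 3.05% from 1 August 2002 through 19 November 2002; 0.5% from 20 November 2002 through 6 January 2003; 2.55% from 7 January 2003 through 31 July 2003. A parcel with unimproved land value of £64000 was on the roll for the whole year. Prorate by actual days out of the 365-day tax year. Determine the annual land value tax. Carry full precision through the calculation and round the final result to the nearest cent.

1 August – 19 November 2002: 111 days at 3.05% → £64000 × 3.05% × 111/365 = £593.6219
20 November 2002 – 6 January 2003: 48 days at 0.5% → £64000 × 0.5% × 48/365 = £42.0822
7 January – 31 July 2003: 206 days at 2.55% → £64000 × 2.55% × 206/365 = £921.0740
Total = £1556.7781

£1556.78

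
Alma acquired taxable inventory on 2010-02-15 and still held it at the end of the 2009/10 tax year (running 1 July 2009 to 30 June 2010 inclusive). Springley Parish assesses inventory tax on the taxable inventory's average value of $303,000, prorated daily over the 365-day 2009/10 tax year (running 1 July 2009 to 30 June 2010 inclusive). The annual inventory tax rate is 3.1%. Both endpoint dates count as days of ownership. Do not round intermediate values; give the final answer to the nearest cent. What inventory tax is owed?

$3,499.86

Days held (2010-02-15 to 2010-06-30): 136 out of 365
Tax = $303,000 × 3.1% × 136/365 = $3,499.8575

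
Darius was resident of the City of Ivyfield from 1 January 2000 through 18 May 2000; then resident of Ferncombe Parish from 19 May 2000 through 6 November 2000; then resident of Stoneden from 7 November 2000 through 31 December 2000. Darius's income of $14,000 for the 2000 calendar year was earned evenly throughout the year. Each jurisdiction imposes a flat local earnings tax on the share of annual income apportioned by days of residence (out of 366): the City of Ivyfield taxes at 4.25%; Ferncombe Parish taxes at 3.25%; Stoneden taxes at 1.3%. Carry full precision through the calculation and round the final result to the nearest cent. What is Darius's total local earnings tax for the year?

The City of Ivyfield, 1 January – 18 May 2000: 139 days → $14,000 × 4.25% × 139/366 = $225.9699
Ferncombe Parish, 19 May – 6 November 2000: 172 days → $14,000 × 3.25% × 172/366 = $213.8251
Stoneden, 7 November – 31 December 2000: 55 days → $14,000 × 1.3% × 55/366 = $27.3497
Total = $467.1448

$467.14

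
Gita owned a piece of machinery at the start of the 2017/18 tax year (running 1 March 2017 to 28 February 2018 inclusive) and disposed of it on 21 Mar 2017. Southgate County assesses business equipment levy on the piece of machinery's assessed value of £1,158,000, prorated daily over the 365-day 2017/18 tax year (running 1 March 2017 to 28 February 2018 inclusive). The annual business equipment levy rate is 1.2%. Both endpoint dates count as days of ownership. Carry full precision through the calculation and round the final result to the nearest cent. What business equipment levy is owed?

£799.50

Days held (1 Mar – 21 Mar 2017): 21 out of 365
Tax = £1,158,000 × 1.2% × 21/365 = £799.4959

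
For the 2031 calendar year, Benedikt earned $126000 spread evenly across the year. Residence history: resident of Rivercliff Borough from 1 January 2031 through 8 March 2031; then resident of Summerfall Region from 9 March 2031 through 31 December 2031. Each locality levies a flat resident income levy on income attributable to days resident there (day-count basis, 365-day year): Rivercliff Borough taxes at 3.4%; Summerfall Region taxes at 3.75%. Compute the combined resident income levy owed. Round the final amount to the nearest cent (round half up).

$4644.05

Rivercliff Borough, 1 January – 8 March 2031: 67 days → $126000 × 3.4% × 67/365 = $786.3781
Summerfall Region, 9 March – 31 December 2031: 298 days → $126000 × 3.75% × 298/365 = $3857.6712
Total = $4644.0493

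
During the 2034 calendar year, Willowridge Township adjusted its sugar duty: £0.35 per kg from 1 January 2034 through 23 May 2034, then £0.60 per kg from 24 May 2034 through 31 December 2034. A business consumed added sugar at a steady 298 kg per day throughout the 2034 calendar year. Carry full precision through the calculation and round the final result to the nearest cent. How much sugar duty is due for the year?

1 January – 23 May 2034: 143 days × 298 kg/day = 42,614 kg at £0.35/kg → £14,914.90
24 May – 31 December 2034: 222 days × 298 kg/day = 66,156 kg at £0.60/kg → £39,693.60

£54,608.50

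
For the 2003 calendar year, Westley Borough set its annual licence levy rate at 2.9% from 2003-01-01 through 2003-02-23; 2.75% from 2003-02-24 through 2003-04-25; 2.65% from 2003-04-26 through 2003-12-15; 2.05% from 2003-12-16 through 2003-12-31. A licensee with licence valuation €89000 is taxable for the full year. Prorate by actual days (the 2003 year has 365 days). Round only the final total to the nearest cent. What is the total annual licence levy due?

2003-01-01 to 2003-02-23: 54 days at 2.9% → €89000 × 2.9% × 54/365 = €381.8466
2003-02-24 to 2003-04-25: 61 days at 2.75% → €89000 × 2.75% × 61/365 = €409.0342
2003-04-26 to 2003-12-15: 234 days at 2.65% → €89000 × 2.65% × 234/365 = €1512.0247
2003-12-16 to 2003-12-31: 16 days at 2.05% → €89000 × 2.05% × 16/365 = €79.9781
Total = €2382.8836

€2382.88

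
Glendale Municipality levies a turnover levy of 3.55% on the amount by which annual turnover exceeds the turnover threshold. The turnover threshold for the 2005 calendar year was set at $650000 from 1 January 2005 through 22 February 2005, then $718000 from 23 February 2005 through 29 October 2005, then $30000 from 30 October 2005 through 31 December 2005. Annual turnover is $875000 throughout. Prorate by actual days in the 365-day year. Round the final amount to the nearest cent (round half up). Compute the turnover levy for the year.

$10139.68

1 January – 22 February 2005: 53 days, exemption $650000 → ($875000 − $650000) × 3.55% × 53/365 = $1159.8288
23 February – 29 October 2005: 249 days, exemption $718000 → ($875000 − $718000) × 3.55% × 249/365 = $3802.1959
30 October – 31 December 2005: 63 days, exemption $30000 → ($875000 − $30000) × 3.55% × 63/365 = $5177.6507
Total = $10139.6753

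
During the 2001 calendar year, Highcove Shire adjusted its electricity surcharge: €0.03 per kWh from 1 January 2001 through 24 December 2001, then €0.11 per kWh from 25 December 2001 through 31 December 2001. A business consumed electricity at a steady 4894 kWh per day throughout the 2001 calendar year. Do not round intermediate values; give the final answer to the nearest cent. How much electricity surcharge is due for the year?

€56,329.94

1 January – 24 December 2001: 358 days × 4894 kWh/day = 1,752,052 kWh at €0.03/kWh → €52,561.56
25 December – 31 December 2001: 7 days × 4894 kWh/day = 34,258 kWh at €0.11/kWh → €3,768.38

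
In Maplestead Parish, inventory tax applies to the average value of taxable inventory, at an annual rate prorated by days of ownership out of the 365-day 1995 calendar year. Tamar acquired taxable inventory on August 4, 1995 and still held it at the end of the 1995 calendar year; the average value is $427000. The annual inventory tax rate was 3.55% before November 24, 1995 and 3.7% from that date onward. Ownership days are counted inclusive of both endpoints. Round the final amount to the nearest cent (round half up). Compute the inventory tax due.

August 4 – November 23, 1995: 112 days at 3.55% → $427000 × 3.55% × 112/365 = $4651.3753
November 24 – December 31, 1995: 38 days at 3.7% → $427000 × 3.7% × 38/365 = $1644.8274
Total = $6296.2027

$6296.20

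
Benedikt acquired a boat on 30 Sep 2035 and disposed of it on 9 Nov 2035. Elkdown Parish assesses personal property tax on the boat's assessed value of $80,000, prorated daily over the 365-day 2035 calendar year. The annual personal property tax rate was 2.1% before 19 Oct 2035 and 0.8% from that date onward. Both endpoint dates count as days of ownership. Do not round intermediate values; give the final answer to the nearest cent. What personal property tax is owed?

30 Sep – 18 Oct 2035: 19 days at 2.1% → $80,000 × 2.1% × 19/365 = $87.4521
19 Oct – 9 Nov 2035: 22 days at 0.8% → $80,000 × 0.8% × 22/365 = $38.5753
Total = $126.0274

$126.03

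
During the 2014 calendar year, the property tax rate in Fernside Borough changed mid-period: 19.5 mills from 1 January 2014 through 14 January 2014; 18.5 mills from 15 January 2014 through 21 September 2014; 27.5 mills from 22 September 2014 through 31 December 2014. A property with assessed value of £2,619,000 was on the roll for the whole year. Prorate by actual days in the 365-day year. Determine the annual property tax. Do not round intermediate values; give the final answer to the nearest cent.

£55,074.34

1 January – 14 January 2014: 14 days at 19.5 mills → £2,619,000 × 1.95% × 14/365 = £1,958.8685
15 January – 21 September 2014: 250 days at 18.5 mills → £2,619,000 × 1.85% × 250/365 = £33,185.9589
22 September – 31 December 2014: 101 days at 27.5 mills → £2,619,000 × 2.75% × 101/365 = £19,929.5137
Total = £55,074.3411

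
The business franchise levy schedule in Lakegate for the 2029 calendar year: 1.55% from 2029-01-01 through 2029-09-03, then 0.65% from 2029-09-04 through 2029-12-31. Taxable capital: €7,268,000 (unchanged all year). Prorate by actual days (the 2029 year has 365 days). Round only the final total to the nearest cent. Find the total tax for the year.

€91,327.90

2029-01-01 to 2029-09-03: 246 days at 1.55% → €7,268,000 × 1.55% × 246/365 = €75,925.7096
2029-09-04 to 2029-12-31: 119 days at 0.65% → €7,268,000 × 0.65% × 119/365 = €15,402.1863
Total = €91,327.8959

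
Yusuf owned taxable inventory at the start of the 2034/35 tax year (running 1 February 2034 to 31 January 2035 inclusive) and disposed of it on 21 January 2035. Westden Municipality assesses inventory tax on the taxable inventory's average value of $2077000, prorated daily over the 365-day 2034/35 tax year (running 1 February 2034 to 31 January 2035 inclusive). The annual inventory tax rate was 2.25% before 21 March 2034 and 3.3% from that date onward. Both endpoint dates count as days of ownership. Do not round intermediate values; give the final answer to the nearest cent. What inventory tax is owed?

$63795.20

1 February – 20 March 2034: 48 days at 2.25% → $2077000 × 2.25% × 48/365 = $6145.6438
21 March 2034 – 21 January 2035: 307 days at 3.3% → $2077000 × 3.3% × 307/365 = $57649.5534
Total = $63795.1973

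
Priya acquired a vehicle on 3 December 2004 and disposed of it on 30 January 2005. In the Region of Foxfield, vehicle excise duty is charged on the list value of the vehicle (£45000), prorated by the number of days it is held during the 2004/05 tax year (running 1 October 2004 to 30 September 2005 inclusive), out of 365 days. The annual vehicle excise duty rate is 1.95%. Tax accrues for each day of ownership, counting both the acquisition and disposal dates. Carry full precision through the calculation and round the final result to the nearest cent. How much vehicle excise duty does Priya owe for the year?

£141.84

Days held (3 December 2004 – 30 January 2005): 59 out of 365
Tax = £45000 × 1.95% × 59/365 = £141.8425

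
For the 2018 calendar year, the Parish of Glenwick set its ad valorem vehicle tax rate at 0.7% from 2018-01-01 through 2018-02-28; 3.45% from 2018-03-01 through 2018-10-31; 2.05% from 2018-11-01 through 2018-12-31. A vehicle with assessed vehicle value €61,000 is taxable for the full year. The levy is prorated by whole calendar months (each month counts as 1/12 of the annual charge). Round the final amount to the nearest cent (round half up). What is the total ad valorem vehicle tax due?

2018-01-01 to 2018-02-28: 2 months at 0.7% → €61,000 × 0.7% × 2/12 = €71.1667
2018-03-01 to 2018-10-31: 8 months at 3.45% → €61,000 × 3.45% × 8/12 = €1,403.0000
2018-11-01 to 2018-12-31: 2 months at 2.05% → €61,000 × 2.05% × 2/12 = €208.4167
Total = €1,682.5833

€1,682.58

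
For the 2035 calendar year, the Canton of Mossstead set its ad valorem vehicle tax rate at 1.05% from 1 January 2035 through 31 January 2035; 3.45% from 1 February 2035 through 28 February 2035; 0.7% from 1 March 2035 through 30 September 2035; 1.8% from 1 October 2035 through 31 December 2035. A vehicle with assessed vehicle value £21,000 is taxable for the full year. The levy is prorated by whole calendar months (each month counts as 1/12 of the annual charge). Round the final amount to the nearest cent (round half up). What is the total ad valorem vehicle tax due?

1 January – 31 January 2035: 1 month at 1.05% → £21,000 × 1.05% × 1/12 = £18.3750
1 February – 28 February 2035: 1 month at 3.45% → £21,000 × 3.45% × 1/12 = £60.3750
1 March – 30 September 2035: 7 months at 0.7% → £21,000 × 0.7% × 7/12 = £85.7500
1 October – 31 December 2035: 3 months at 1.8% → £21,000 × 1.8% × 3/12 = £94.5000
Total = £259.0000

£259.00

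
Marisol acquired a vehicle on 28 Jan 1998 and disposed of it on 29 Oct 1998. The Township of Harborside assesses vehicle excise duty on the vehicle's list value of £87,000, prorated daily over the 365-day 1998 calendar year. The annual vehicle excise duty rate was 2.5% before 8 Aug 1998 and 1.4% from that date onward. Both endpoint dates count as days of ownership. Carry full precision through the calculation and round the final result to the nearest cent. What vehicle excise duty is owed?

28 Jan – 7 Aug 1998: 192 days at 2.5% → £87,000 × 2.5% × 192/365 = £1,144.1096
8 Aug – 29 Oct 1998: 83 days at 1.4% → £87,000 × 1.4% × 83/365 = £276.9699
Total = £1,421.0795

£1,421.08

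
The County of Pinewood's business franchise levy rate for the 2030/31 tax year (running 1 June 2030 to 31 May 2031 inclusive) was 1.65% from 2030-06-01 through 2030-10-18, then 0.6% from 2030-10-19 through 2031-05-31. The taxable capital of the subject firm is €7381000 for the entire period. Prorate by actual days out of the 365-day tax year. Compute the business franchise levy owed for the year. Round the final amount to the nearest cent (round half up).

2030-06-01 to 2030-10-18: 140 days at 1.65% → €7381000 × 1.65% × 140/365 = €46712.6301
2030-10-19 to 2031-05-31: 225 days at 0.6% → €7381000 × 0.6% × 225/365 = €27299.5890
Total = €74012.2192

€74012.22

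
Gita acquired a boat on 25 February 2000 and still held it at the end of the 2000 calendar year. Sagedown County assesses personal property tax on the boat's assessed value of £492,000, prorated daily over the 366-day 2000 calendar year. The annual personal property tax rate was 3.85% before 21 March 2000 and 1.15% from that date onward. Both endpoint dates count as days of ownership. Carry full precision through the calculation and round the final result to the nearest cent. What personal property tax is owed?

£5,715.13

25 February – 20 March 2000: 25 days at 3.85% → £492,000 × 3.85% × 25/366 = £1,293.8525
21 March – 31 December 2000: 286 days at 1.15% → £492,000 × 1.15% × 286/366 = £4,421.2787
Total = £5,715.1311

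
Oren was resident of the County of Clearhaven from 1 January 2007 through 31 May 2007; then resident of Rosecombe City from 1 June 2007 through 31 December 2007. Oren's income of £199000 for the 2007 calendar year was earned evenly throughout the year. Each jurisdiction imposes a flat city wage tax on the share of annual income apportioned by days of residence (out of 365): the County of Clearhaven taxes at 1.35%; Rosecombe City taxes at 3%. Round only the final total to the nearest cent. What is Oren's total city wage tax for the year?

The County of Clearhaven, 1 January – 31 May 2007: 151 days → £199000 × 1.35% × 151/365 = £1111.4014
Rosecombe City, 1 June – 31 December 2007: 214 days → £199000 × 3% × 214/365 = £3500.2192
Total = £4611.6205

£4611.62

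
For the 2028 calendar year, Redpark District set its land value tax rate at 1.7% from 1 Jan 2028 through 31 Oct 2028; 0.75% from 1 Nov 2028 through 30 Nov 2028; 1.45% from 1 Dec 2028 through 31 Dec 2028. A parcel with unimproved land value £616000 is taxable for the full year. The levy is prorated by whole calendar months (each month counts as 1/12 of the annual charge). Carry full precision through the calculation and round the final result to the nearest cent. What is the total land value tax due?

1 Jan – 31 Oct 2028: 10 months at 1.7% → £616000 × 1.7% × 10/12 = £8726.6667
1 Nov – 30 Nov 2028: 1 month at 0.75% → £616000 × 0.75% × 1/12 = £385.0000
1 Dec – 31 Dec 2028: 1 month at 1.45% → £616000 × 1.45% × 1/12 = £744.3333
Total = £9856.0000

£9856.00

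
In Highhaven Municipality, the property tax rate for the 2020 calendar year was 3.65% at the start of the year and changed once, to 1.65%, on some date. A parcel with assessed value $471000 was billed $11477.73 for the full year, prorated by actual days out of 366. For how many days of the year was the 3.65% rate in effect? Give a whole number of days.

Let d = days at the first rate; then 366 − d days at the second rate.
$471000 × [3.65%·d + 1.65%·(366−d)] / 366 = $11477.73
Solving gives d = 144, so the new rate took effect on 24 May 2020.

144 days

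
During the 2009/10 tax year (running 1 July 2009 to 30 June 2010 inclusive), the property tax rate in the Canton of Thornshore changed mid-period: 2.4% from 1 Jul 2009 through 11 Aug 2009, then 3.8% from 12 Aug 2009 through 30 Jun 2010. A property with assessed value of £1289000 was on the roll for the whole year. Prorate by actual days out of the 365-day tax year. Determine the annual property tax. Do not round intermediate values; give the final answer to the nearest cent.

£46905.47

1 Jul – 11 Aug 2009: 42 days at 2.4% → £1289000 × 2.4% × 42/365 = £3559.7589
12 Aug 2009 – 30 Jun 2010: 323 days at 3.8% → £1289000 × 3.8% × 323/365 = £43345.7151
Total = £46905.4740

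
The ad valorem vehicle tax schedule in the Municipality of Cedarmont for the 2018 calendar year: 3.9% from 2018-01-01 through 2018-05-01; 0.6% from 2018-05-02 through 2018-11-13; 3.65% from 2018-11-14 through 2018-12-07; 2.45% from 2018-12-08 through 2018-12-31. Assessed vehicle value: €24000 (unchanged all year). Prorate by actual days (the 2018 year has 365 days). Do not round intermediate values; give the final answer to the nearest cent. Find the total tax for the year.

€483.88

2018-01-01 to 2018-05-01: 121 days at 3.9% → €24000 × 3.9% × 121/365 = €310.2904
2018-05-02 to 2018-11-13: 196 days at 0.6% → €24000 × 0.6% × 196/365 = €77.3260
2018-11-14 to 2018-12-07: 24 days at 3.65% → €24000 × 3.65% × 24/365 = €57.6000
2018-12-08 to 2018-12-31: 24 days at 2.45% → €24000 × 2.45% × 24/365 = €38.6630
Total = €483.8795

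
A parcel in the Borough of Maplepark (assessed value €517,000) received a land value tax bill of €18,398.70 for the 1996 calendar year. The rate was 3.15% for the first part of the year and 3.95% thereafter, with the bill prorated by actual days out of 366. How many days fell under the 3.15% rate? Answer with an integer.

179 days

Let d = days at the first rate; then 366 − d days at the second rate.
€517,000 × [3.15%·d + 3.95%·(366−d)] / 366 = €18,398.70
Solving gives d = 179, so the new rate took effect on 28 Jun 1996.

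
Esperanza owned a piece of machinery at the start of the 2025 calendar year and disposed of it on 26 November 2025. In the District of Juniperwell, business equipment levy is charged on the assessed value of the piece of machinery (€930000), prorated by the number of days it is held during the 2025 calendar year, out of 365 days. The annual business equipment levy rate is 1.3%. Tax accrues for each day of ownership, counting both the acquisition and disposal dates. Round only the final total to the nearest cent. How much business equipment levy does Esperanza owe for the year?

Days held (1 January – 26 November 2025): 330 out of 365
Tax = €930000 × 1.3% × 330/365 = €10930.6849

€10930.68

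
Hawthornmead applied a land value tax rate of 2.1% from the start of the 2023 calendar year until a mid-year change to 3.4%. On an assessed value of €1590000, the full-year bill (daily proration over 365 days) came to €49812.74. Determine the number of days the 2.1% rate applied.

Let d = days at the first rate; then 365 − d days at the second rate.
€1590000 × [2.1%·d + 3.4%·(365−d)] / 365 = €49812.74
Solving gives d = 75, so the new rate took effect on 17 Mar 2023.

75 days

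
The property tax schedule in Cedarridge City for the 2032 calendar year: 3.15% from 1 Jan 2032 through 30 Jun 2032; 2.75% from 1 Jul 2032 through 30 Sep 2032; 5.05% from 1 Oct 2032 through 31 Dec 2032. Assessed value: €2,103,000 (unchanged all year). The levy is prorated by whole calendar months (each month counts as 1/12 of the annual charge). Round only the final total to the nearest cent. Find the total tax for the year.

1 Jan – 30 Jun 2032: 6 months at 3.15% → €2,103,000 × 3.15% × 6/12 = €33,122.2500
1 Jul – 30 Sep 2032: 3 months at 2.75% → €2,103,000 × 2.75% × 3/12 = €14,458.1250
1 Oct – 31 Dec 2032: 3 months at 5.05% → €2,103,000 × 5.05% × 3/12 = €26,550.3750
Total = €74,130.7500

€74,130.75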